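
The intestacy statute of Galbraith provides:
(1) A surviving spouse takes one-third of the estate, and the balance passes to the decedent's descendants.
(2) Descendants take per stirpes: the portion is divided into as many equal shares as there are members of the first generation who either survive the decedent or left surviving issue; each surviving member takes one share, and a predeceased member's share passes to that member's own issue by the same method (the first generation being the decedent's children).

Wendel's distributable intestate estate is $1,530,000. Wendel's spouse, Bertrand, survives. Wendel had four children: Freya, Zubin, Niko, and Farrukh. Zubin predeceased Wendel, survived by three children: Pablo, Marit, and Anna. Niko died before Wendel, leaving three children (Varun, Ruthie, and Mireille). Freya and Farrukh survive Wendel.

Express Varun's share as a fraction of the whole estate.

Bertrand takes one-third of $1,530,000 = $510,000. The remaining $1,020,000 passes to the descendants.
The descendants' portion ($1,020,000) is divided into 4 shares of $255,000: Freya and Farrukh each take $255,000; Zubin's $255,000 share passes to Zubin's issue; Niko's $255,000 share passes to Niko's issue.
Zubin's share ($255,000) is divided into 3 shares of $85,000: Pablo, Marit, and Anna each take $85,000.
Niko's share ($255,000) is divided into 3 shares of $85,000: Varun, Ruthie, and Mireille each take $85,000.

Varun receives 1/18 of the estate.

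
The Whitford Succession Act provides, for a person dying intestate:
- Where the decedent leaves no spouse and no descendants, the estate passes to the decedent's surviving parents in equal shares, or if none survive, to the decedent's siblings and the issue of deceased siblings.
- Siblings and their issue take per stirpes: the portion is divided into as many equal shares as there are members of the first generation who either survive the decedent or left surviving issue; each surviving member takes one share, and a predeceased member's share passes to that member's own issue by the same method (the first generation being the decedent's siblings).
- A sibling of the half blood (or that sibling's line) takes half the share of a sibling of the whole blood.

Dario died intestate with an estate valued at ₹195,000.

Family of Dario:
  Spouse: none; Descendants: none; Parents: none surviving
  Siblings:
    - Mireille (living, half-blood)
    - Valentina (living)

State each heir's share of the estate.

Mireille: ₹65,000; Valentina: ₹130,000

The entire ₹195,000 passes to the siblings and their issue.
Counting each half-blood sibling's line as half a unit, there are 3/2 units in ₹195,000, so one unit is ₹130,000. Whole-blood lines (Valentina) take ₹130,000 each; half-blood lines (Mireille) take ₹65,000 each.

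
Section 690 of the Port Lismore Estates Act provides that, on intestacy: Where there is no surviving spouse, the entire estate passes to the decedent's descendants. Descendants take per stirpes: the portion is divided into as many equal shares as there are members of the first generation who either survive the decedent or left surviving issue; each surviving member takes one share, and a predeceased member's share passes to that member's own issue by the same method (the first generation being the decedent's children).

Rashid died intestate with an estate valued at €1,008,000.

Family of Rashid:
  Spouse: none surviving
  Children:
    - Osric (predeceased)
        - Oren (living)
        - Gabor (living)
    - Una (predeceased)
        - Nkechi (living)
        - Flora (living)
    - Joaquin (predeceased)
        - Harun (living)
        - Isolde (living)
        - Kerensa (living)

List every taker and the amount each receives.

Oren: €168,000; Gabor: €168,000; Nkechi: €168,000; Flora: €168,000; Harun: €112,000; Isolde: €112,000; Kerensa: €112,000

The entire €1,008,000 passes to the descendants.
That amount (€1,008,000) is divided into 3 shares of €336,000: Osric's €336,000 share passes to Osric's issue; Una's €336,000 share passes to Una's issue; Joaquin's €336,000 share passes to Joaquin's issue.
Osric's share (€336,000) is divided into 2 shares of €168,000: Oren and Gabor each take €168,000.
Una's share (€336,000) is divided into 2 shares of €168,000: Nkechi and Flora each take €168,000.
Joaquin's share (€336,000) is divided into 3 shares of €112,000: Harun, Isolde, and Kerensa each take €112,000.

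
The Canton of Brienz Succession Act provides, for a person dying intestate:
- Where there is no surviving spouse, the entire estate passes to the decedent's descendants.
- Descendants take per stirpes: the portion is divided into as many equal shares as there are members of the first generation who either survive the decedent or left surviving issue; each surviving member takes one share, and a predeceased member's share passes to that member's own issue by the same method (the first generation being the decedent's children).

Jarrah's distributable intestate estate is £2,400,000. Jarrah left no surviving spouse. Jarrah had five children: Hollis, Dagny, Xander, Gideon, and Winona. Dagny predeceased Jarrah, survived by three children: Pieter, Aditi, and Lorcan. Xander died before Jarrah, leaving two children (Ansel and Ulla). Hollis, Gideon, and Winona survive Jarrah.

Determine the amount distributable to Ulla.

The entire £2,400,000 passes to the descendants.
That amount (£2,400,000) is divided into 5 shares of £480,000: Hollis, Gideon, and Winona each take £480,000; Dagny's £480,000 share passes to Dagny's issue; Xander's £480,000 share passes to Xander's issue.
Dagny's share (£480,000) is divided into 3 shares of £160,000: Pieter, Aditi, and Lorcan each take £160,000.
Xander's share (£480,000) is divided into 2 shares of £240,000: Ansel and Ulla each take £240,000.

Ulla receives £240,000.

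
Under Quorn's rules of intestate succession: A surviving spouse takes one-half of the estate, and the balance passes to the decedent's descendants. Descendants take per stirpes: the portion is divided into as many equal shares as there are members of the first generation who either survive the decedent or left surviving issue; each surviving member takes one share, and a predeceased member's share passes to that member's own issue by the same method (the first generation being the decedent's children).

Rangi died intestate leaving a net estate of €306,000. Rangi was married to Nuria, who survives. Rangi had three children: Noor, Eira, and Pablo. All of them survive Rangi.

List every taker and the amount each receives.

Nuria takes one-half of €306,000 = €153,000. The remaining €153,000 passes to the descendants.
The descendants' portion (€153,000) is divided into 3 shares of €51,000: Noor, Eira, and Pablo each take €51,000.

Nuria: €153,000; Noor: €51,000; Eira: €51,000; Pablo: €51,000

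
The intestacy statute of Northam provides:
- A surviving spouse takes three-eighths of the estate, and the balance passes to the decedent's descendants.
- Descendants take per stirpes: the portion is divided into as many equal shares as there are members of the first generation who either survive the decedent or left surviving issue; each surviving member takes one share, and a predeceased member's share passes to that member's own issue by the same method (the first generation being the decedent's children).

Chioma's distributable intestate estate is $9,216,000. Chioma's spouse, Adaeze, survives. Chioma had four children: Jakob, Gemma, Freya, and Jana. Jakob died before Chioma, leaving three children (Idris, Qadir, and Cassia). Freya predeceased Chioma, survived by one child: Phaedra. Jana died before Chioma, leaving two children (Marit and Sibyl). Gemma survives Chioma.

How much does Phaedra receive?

Adaeze takes three-eighths of $9,216,000 = $3,456,000. The remaining $5,760,000 passes to the descendants.
The descendants' portion ($5,760,000) is divided into 4 shares of $1,440,000: Gemma takes $1,440,000; Jakob's $1,440,000 share passes to Jakob's issue; Freya's $1,440,000 share passes to Freya's issue; Jana's $1,440,000 share passes to Jana's issue.
Jakob's share ($1,440,000) is divided into 3 shares of $480,000: Idris, Qadir, and Cassia each take $480,000.
Freya's share ($1,440,000) passes entirely to Phaedra.
Jana's share ($1,440,000) is divided into 2 shares of $720,000: Marit and Sibyl each take $720,000.

Phaedra receives $1,440,000.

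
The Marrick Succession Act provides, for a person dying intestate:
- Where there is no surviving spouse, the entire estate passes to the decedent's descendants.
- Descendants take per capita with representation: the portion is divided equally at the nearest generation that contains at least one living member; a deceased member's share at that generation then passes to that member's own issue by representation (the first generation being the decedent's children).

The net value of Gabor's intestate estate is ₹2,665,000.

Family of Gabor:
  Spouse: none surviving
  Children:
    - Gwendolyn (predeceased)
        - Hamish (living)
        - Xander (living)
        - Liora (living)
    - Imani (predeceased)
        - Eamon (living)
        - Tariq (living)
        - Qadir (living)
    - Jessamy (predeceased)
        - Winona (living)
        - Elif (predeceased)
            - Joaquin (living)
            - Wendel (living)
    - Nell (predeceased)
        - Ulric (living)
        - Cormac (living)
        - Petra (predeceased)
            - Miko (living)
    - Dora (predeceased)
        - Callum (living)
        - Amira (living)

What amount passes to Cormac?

Cormac receives ₹205,000.

The entire ₹2,665,000 passes to the descendants.
No child survives, so the initial division is made at the grandchildren's generation.
That amount (₹2,665,000) is divided into 13 shares of ₹205,000: Hamish, Xander, Liora, Eamon, Tariq, Qadir, Winona, Ulric, Cormac, Callum, and Amira each take ₹205,000; Elif's ₹205,000 share passes to Elif's issue; Petra's ₹205,000 share passes to Petra's issue.
Elif's share (₹205,000) is divided into 2 shares of ₹102,500: Joaquin and Wendel each take ₹102,500.
Petra's share (₹205,000) passes entirely to Miko.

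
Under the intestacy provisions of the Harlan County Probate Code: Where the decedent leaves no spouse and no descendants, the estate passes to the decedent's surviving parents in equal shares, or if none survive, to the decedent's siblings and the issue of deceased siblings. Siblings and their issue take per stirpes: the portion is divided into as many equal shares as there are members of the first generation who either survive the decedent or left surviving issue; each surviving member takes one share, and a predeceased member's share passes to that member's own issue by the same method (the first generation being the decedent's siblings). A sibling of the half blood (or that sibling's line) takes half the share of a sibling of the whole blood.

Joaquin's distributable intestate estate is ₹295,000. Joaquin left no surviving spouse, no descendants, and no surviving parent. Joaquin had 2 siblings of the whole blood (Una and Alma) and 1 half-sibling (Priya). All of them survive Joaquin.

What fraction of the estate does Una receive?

The entire ₹295,000 passes to the siblings and their issue.
Counting each half-blood sibling's line as half a unit, there are 5/2 units in ₹295,000, so one unit is ₹118,000. Whole-blood lines (Una and Alma) take ₹118,000 each; half-blood lines (Priya) take ₹59,000 each.

Una receives 2/5 of the estate.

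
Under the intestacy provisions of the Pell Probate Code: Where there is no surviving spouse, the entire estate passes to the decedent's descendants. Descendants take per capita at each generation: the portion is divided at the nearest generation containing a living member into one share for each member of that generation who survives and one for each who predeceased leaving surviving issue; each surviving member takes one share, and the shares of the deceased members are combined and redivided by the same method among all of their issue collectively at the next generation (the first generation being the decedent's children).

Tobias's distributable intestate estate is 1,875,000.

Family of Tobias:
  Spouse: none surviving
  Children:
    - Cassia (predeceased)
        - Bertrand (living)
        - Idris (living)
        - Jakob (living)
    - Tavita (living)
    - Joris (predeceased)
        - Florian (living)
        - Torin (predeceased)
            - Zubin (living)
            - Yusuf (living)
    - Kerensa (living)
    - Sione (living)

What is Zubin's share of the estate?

Zubin receives 75,000.

The entire 1,875,000 passes to the descendants.
That amount (1,875,000) is divided at the children's generation into 5 shares of 375,000. Tavita, Kerensa, and Sione each take 375,000. The 2 shares of the deceased (Cassia and Joris) are combined into a pool of 750,000.
That pool (750,000) is divided at the grandchildren's generation into 5 shares of 150,000. Bertrand, Idris, Jakob, and Florian each take 150,000. The remaining share for the deceased Torin (150,000) is carried to the next generation.
That pool (150,000) is divided at the great-grandchildren's generation equally among Zubin and Yusuf: 75,000 each.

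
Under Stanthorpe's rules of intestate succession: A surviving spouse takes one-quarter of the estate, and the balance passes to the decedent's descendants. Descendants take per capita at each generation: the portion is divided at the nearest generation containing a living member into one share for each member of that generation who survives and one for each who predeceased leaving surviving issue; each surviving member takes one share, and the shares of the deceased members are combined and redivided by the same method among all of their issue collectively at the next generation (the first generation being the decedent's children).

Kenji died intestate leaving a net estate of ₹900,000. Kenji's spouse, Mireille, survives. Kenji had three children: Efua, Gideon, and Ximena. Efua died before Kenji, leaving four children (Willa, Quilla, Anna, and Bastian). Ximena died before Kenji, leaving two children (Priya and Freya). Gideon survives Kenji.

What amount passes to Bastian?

Bastian receives ₹75,000.

Mireille takes one-quarter of ₹900,000 = ₹225,000. The remaining ₹675,000 passes to the descendants.
The descendants' portion (₹675,000) is divided at the children's generation into 3 shares of ₹225,000. Gideon takes ₹225,000. The 2 shares of the deceased (Efua and Ximena) are combined into a pool of ₹450,000.
That pool (₹450,000) is divided at the grandchildren's generation equally among Willa, Quilla, Anna, Bastian, Priya, and Freya: ₹75,000 each.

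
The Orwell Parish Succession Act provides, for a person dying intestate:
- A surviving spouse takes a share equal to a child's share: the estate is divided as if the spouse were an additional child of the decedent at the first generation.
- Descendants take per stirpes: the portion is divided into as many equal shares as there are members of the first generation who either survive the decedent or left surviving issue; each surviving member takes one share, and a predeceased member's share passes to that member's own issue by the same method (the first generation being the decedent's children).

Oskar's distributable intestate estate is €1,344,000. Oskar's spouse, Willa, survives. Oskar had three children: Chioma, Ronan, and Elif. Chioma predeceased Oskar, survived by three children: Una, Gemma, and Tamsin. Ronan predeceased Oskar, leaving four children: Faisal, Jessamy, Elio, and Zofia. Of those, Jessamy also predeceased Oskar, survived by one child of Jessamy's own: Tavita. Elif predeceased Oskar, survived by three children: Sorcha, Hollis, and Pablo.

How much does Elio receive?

The spouse counts as an additional share at the children's level, so there are 4 primary shares of €336,000. Willa takes one such share (€336,000).
The children's combined portion (€1,008,000) is divided into 3 shares of €336,000: Chioma's €336,000 share passes to Chioma's issue; Ronan's €336,000 share passes to Ronan's issue; Elif's €336,000 share passes to Elif's issue.
Chioma's share (€336,000) is divided into 3 shares of €112,000: Una, Gemma, and Tamsin each take €112,000.
Ronan's share (€336,000) is divided into 4 shares of €84,000: Faisal, Elio, and Zofia each take €84,000; Jessamy's €84,000 share passes to Jessamy's issue.
Jessamy's share (€84,000) passes entirely to Tavita.
Elif's share (€336,000) is divided into 3 shares of €112,000: Sorcha, Hollis, and Pablo each take €112,000.

Elio receives €84,000.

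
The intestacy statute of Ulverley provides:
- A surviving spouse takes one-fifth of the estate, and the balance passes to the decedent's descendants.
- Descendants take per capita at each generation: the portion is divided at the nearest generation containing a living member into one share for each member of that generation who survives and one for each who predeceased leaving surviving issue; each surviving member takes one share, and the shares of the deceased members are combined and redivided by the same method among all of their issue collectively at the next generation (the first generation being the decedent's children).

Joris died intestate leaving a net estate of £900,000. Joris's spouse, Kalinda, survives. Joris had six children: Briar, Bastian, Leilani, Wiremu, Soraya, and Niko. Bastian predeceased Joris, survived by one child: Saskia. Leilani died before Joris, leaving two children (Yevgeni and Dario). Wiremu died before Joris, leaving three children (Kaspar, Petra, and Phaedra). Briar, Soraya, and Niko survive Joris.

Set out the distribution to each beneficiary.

Kalinda: £180,000; Briar: £120,000; Saskia: £60,000; Yevgeni: £60,000; Dario: £60,000; Kaspar: £60,000; Petra: £60,000; Phaedra: £60,000; Soraya: £120,000; Niko: £120,000

Kalinda takes one-fifth of £900,000 = £180,000. The remaining £720,000 passes to the descendants.
The descendants' portion (£720,000) is divided at the children's generation into 6 shares of £120,000. Briar, Soraya, and Niko each take £120,000. The 3 shares of the deceased (Bastian, Leilani, and Wiremu) are combined into a pool of £360,000.
That pool (£360,000) is divided at the grandchildren's generation equally among Saskia, Yevgeni, Dario, Kaspar, Petra, and Phaedra: £60,000 each.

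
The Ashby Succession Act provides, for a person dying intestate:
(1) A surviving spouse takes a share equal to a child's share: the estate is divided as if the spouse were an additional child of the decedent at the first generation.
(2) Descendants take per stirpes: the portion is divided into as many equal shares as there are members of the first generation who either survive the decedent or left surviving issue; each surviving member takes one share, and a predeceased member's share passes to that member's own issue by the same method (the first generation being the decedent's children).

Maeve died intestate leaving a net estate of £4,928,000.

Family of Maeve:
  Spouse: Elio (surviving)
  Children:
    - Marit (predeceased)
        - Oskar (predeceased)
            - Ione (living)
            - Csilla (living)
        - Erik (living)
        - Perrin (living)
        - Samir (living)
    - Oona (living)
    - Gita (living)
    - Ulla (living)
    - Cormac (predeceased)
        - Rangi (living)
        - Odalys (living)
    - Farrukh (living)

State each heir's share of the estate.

Elio: £704,000; Ione: £88,000; Csilla: £88,000; Erik: £176,000; Perrin: £176,000; Samir: £176,000; Oona: £704,000; Gita: £704,000; Ulla: £704,000; Rangi: £352,000; Odalys: £352,000; Farrukh: £704,000

The spouse counts as an additional share at the children's level, so there are 7 primary shares of £704,000. Elio takes one such share (£704,000).
The children's combined portion (£4,224,000) is divided into 6 shares of £704,000: Oona, Gita, Ulla, and Farrukh each take £704,000; Marit's £704,000 share passes to Marit's issue; Cormac's £704,000 share passes to Cormac's issue.
Marit's share (£704,000) is divided into 4 shares of £176,000: Erik, Perrin, and Samir each take £176,000; Oskar's £176,000 share passes to Oskar's issue.
Oskar's share (£176,000) is divided into 2 shares of £88,000: Ione and Csilla each take £88,000.
Cormac's share (£704,000) is divided into 2 shares of £352,000: Rangi and Odalys each take £352,000.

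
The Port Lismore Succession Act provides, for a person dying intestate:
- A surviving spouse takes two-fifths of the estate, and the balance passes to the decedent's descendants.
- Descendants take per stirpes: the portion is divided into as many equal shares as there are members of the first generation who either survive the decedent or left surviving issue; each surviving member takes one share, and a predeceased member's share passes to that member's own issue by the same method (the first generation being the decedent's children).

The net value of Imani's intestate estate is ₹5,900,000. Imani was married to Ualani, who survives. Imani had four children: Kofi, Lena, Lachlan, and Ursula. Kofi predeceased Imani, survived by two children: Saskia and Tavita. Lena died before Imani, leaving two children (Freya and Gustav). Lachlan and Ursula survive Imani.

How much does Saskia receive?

Ualani takes two-fifths of ₹5,900,000 = ₹2,360,000. The remaining ₹3,540,000 passes to the descendants.
The descendants' portion (₹3,540,000) is divided into 4 shares of ₹885,000: Lachlan and Ursula each take ₹885,000; Kofi's ₹885,000 share passes to Kofi's issue; Lena's ₹885,000 share passes to Lena's issue.
Kofi's share (₹885,000) is divided into 2 shares of ₹442,500: Saskia and Tavita each take ₹442,500.
Lena's share (₹885,000) is divided into 2 shares of ₹442,500: Freya and Gustav each take ₹442,500.

Saskia receives ₹442,500.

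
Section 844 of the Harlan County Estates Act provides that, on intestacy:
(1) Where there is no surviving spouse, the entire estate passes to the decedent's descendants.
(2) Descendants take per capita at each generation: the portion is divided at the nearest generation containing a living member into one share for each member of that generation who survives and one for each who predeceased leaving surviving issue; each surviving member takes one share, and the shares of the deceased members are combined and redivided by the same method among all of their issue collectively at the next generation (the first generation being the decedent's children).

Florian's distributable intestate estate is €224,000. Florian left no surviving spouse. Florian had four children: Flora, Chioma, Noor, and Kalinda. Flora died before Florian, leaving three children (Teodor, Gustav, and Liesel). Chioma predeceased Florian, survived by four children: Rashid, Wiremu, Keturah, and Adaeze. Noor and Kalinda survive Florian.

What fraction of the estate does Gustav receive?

Gustav receives 1/14 of the estate.

The entire €224,000 passes to the descendants.
That amount (€224,000) is divided at the children's generation into 4 shares of €56,000. Noor and Kalinda each take €56,000. The 2 shares of the deceased (Flora and Chioma) are combined into a pool of €112,000.
That pool (€112,000) is divided at the grandchildren's generation equally among Teodor, Gustav, Liesel, Rashid, Wiremu, Keturah, and Adaeze: €16,000 each.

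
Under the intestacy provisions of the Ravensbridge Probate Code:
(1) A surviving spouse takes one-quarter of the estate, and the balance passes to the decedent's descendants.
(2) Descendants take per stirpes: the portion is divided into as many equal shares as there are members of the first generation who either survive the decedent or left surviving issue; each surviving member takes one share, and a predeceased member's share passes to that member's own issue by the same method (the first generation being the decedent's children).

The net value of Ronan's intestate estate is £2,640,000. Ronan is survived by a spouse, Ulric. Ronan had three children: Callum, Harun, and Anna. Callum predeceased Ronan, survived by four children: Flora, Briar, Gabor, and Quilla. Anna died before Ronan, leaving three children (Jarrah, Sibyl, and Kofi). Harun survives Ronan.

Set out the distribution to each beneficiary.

Ulric: £660,000; Flora: £165,000; Briar: £165,000; Gabor: £165,000; Quilla: £165,000; Harun: £660,000; Jarrah: £220,000; Sibyl: £220,000; Kofi: £220,000

Ulric takes one-quarter of £2,640,000 = £660,000. The remaining £1,980,000 passes to the descendants.
The descendants' portion (£1,980,000) is divided into 3 shares of £660,000: Harun takes £660,000; Callum's £660,000 share passes to Callum's issue; Anna's £660,000 share passes to Anna's issue.
Callum's share (£660,000) is divided into 4 shares of £165,000: Flora, Briar, Gabor, and Quilla each take £165,000.
Anna's share (£660,000) is divided into 3 shares of £220,000: Jarrah, Sibyl, and Kofi each take £220,000.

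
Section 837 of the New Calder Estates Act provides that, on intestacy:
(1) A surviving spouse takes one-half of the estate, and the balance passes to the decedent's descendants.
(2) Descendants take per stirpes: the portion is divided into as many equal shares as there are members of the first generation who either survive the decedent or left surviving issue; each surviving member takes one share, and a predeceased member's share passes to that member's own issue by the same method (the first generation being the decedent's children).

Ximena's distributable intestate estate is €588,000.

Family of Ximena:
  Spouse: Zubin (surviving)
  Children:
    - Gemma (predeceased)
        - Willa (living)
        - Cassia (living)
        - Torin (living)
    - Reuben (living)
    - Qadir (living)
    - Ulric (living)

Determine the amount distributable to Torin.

Torin receives €24,500.

Zubin takes one-half of €588,000 = €294,000. The remaining €294,000 passes to the descendants.
The descendants' portion (€294,000) is divided into 4 shares of €73,500: Reuben, Qadir, and Ulric each take €73,500; Gemma's €73,500 share passes to Gemma's issue.
Gemma's share (€73,500) is divided into 3 shares of €24,500: Willa, Cassia, and Torin each take €24,500.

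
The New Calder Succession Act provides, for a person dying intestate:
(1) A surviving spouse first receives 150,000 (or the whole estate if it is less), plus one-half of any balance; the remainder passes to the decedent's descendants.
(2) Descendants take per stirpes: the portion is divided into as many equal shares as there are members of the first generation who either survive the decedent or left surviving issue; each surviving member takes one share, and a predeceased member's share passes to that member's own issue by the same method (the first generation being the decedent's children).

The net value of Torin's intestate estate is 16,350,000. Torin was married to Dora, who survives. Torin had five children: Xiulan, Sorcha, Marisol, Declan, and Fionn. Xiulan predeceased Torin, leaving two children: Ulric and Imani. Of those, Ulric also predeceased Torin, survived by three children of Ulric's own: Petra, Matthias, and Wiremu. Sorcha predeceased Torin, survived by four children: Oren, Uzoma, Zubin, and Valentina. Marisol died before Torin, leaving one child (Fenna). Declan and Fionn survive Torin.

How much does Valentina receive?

Valentina receives 405,000.

Dora first takes 150,000, leaving a balance of 16,200,000. Dora then takes one-half of the balance (8,100,000), for a total of 8,250,000. The remaining 8,100,000 passes to the descendants.
The descendants' portion (8,100,000) is divided into 5 shares of 1,620,000: Declan and Fionn each take 1,620,000; Xiulan's 1,620,000 share passes to Xiulan's issue; Sorcha's 1,620,000 share passes to Sorcha's issue; Marisol's 1,620,000 share passes to Marisol's issue.
Xiulan's share (1,620,000) is divided into 2 shares of 810,000: Imani takes 810,000; Ulric's 810,000 share passes to Ulric's issue.
Ulric's share (810,000) is divided into 3 shares of 270,000: Petra, Matthias, and Wiremu each take 270,000.
Sorcha's share (1,620,000) is divided into 4 shares of 405,000: Oren, Uzoma, Zubin, and Valentina each take 405,000.
Marisol's share (1,620,000) passes entirely to Fenna.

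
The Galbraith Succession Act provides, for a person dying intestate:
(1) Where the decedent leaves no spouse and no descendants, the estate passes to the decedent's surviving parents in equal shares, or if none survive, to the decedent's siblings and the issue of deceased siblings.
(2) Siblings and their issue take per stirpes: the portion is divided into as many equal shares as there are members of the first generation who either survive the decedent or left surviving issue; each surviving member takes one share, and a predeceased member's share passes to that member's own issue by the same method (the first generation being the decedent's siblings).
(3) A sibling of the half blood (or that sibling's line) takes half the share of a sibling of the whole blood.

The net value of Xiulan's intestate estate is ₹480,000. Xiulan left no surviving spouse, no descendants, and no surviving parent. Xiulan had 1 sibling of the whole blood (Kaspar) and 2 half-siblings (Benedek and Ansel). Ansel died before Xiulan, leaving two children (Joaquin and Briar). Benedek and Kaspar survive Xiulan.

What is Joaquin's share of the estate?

Joaquin receives ₹60,000.

The entire ₹480,000 passes to the siblings and their issue.
Counting each half-blood sibling's line as half a unit, there are 2 units in ₹480,000, so one unit is ₹240,000. Whole-blood lines (Kaspar) take ₹240,000 each; half-blood lines (Benedek and Ansel) take ₹120,000 each.
Ansel's share (₹120,000) is divided into 2 shares of ₹60,000: Joaquin and Briar each take ₹60,000.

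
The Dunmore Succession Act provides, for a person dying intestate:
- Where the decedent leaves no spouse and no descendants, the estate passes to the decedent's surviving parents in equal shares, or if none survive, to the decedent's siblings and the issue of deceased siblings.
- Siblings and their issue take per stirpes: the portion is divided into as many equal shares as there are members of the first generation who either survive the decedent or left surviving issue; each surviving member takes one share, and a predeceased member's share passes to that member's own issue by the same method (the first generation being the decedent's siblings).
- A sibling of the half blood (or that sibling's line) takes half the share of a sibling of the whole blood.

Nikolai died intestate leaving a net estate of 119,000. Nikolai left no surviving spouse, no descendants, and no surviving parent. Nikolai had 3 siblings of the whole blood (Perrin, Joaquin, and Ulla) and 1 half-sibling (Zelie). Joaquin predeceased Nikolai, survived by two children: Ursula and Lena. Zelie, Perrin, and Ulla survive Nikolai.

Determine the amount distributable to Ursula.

The entire 119,000 passes to the siblings and their issue.
Counting each half-blood sibling's line as half a unit, there are 7/2 units in 119,000, so one unit is 34,000. Whole-blood lines (Perrin, Joaquin, and Ulla) take 34,000 each; half-blood lines (Zelie) take 17,000 each.
Joaquin's share (34,000) is divided into 2 shares of 17,000: Ursula and Lena each take 17,000.

Ursula receives 17,000.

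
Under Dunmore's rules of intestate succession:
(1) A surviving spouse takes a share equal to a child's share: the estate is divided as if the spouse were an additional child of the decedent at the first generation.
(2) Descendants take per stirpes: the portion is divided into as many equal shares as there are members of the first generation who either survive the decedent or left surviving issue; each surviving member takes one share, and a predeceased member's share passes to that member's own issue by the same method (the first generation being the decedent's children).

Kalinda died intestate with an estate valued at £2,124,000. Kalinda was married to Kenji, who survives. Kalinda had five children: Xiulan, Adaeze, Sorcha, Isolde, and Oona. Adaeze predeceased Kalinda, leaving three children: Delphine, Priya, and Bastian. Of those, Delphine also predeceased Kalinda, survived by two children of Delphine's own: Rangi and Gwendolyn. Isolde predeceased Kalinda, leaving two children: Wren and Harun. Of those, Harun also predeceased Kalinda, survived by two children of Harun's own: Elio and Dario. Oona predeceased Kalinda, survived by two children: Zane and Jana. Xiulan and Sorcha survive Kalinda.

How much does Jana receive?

The spouse counts as an additional share at the children's level, so there are 6 primary shares of £354,000. Kenji takes one such share (£354,000).
The children's combined portion (£1,770,000) is divided into 5 shares of £354,000: Xiulan and Sorcha each take £354,000; Adaeze's £354,000 share passes to Adaeze's issue; Isolde's £354,000 share passes to Isolde's issue; Oona's £354,000 share passes to Oona's issue.
Adaeze's share (£354,000) is divided into 3 shares of £118,000: Priya and Bastian each take £118,000; Delphine's £118,000 share passes to Delphine's issue.
Delphine's share (£118,000) is divided into 2 shares of £59,000: Rangi and Gwendolyn each take £59,000.
Isolde's share (£354,000) is divided into 2 shares of £177,000: Wren takes £177,000; Harun's £177,000 share passes to Harun's issue.
Harun's share (£177,000) is divided into 2 shares of £88,500: Elio and Dario each take £88,500.
Oona's share (£354,000) is divided into 2 shares of £177,000: Zane and Jana each take £177,000.

Jana receives £177,000.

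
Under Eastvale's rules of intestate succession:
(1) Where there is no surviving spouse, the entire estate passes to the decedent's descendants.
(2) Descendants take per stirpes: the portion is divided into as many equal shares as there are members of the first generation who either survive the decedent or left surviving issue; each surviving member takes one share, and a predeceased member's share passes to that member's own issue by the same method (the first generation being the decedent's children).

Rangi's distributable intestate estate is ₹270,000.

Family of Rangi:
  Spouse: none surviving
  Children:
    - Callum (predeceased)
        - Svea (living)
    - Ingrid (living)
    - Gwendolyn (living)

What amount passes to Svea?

The entire ₹270,000 passes to the descendants.
That amount (₹270,000) is divided into 3 shares of ₹90,000: Ingrid and Gwendolyn each take ₹90,000; Callum's ₹90,000 share passes to Callum's issue.
Callum's share (₹90,000) passes entirely to Svea.

Svea receives ₹90,000.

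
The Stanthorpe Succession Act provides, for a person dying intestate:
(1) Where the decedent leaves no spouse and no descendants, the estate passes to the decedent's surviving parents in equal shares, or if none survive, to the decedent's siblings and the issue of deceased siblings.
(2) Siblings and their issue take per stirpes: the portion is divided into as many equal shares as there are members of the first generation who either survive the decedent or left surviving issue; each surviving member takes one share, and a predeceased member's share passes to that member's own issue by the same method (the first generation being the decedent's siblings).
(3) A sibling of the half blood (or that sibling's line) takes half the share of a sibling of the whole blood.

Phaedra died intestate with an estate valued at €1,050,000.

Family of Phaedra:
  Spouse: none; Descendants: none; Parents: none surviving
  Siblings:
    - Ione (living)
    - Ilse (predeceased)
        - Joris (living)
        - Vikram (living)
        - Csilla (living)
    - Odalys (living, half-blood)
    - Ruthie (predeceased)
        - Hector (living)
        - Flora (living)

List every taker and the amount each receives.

The entire €1,050,000 passes to the siblings and their issue.
Counting each half-blood sibling's line as half a unit, there are 7/2 units in €1,050,000, so one unit is €300,000. Whole-blood lines (Ione, Ilse, and Ruthie) take €300,000 each; half-blood lines (Odalys) take €150,000 each.
Ilse's share (€300,000) is divided into 3 shares of €100,000: Joris, Vikram, and Csilla each take €100,000.
Ruthie's share (€300,000) is divided into 2 shares of €150,000: Hector and Flora each take €150,000.

Ione: €300,000; Joris: €100,000; Vikram: €100,000; Csilla: €100,000; Odalys: €150,000; Hector: €150,000; Flora: €150,000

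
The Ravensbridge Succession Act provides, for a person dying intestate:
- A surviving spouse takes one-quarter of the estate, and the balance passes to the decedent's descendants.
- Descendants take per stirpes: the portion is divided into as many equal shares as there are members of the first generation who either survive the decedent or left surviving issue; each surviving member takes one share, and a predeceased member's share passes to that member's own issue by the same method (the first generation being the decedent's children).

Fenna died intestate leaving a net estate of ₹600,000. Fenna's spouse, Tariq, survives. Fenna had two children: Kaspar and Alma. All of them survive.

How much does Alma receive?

Alma receives ₹225,000.

Tariq takes one-quarter of ₹600,000 = ₹150,000. The remaining ₹450,000 passes to the descendants.
The descendants' portion (₹450,000) is divided into 2 shares of ₹225,000: Kaspar and Alma each take ₹225,000.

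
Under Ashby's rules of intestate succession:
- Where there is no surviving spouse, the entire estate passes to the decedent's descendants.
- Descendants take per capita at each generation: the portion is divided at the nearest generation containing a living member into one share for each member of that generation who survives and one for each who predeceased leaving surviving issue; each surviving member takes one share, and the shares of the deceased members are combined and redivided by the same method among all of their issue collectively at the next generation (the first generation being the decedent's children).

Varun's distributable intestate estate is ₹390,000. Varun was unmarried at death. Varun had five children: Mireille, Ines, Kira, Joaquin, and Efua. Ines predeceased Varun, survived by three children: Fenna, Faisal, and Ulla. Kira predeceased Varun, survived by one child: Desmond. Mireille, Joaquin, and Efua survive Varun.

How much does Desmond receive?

Desmond receives ₹39,000.

The entire ₹390,000 passes to the descendants.
That amount (₹390,000) is divided at the children's generation into 5 shares of ₹78,000. Mireille, Joaquin, and Efua each take ₹78,000. The 2 shares of the deceased (Ines and Kira) are combined into a pool of ₹156,000.
That pool (₹156,000) is divided at the grandchildren's generation equally among Fenna, Faisal, Ulla, and Desmond: ₹39,000 each.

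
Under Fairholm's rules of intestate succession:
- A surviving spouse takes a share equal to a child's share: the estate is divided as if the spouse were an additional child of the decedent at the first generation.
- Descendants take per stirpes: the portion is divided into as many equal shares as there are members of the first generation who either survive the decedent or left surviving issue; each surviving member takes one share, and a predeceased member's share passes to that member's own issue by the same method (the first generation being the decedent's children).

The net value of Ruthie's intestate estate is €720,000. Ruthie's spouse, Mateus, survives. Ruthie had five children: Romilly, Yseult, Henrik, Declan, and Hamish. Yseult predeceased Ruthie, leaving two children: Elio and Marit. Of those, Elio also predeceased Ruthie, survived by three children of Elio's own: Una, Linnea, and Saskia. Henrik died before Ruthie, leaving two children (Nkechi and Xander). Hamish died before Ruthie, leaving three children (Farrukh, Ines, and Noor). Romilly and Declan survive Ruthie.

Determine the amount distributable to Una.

Una receives €20,000.

The spouse counts as an additional share at the children's level, so there are 6 primary shares of €120,000. Mateus takes one such share (€120,000).
The children's combined portion (€600,000) is divided into 5 shares of €120,000: Romilly and Declan each take €120,000; Yseult's €120,000 share passes to Yseult's issue; Henrik's €120,000 share passes to Henrik's issue; Hamish's €120,000 share passes to Hamish's issue.
Yseult's share (€120,000) is divided into 2 shares of €60,000: Marit takes €60,000; Elio's €60,000 share passes to Elio's issue.
Elio's share (€60,000) is divided into 3 shares of €20,000: Una, Linnea, and Saskia each take €20,000.
Henrik's share (€120,000) is divided into 2 shares of €60,000: Nkechi and Xander each take €60,000.
Hamish's share (€120,000) is divided into 3 shares of €40,000: Farrukh, Ines, and Noor each take €40,000.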